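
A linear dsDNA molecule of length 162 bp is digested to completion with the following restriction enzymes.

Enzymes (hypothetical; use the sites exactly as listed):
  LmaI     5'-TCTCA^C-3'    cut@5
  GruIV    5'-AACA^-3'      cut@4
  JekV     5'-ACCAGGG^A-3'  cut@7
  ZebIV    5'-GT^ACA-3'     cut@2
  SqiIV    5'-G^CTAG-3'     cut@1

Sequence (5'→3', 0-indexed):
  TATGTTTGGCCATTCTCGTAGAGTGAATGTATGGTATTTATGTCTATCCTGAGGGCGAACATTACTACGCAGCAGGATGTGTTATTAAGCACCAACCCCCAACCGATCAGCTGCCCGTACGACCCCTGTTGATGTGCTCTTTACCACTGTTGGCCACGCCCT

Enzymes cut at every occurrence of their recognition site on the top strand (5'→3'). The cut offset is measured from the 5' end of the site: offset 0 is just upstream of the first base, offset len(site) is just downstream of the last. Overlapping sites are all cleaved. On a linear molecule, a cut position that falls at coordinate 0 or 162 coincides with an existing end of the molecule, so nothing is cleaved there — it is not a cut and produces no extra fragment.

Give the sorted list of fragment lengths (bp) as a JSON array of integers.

[61,101]

Site scan:
  LmaI (TCTCAC, off=5): no sites
  GruIV AACA/4: at [57] ⇒ [61]
  JekV (ACCAGGGA, off=7): no sites
  ZebIV (GTACA, off=2): no sites
  SqiIV (GCTAG, off=1): no sites

All cut coordinates (distinct, sorted): [61]

Fragments:
  [0,61): 61 bp
  [61,162): 101 bp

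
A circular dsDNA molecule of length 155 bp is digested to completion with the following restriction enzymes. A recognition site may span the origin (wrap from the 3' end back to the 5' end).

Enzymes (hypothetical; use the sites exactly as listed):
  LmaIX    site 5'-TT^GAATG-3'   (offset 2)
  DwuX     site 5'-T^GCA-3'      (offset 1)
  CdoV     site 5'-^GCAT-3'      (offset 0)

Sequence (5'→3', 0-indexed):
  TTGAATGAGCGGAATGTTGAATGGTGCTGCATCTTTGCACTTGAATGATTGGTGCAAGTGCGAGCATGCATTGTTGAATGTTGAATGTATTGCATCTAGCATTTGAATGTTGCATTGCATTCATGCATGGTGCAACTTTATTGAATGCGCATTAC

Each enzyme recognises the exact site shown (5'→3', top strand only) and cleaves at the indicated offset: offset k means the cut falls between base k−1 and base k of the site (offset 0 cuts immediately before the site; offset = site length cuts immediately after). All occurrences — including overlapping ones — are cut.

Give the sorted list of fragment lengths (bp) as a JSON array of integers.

Per-enzyme occurrences:
  LmaIX TTGAATG/2: at [0, 16, 40, 73, 80, 102, 140] ⇒ [2, 18, 42, 75, 82, 104, 142]
  DwuX TGCA/1: at [27, 35, 52, 66, 90, 110, 115, 123, 130] ⇒ [28, 36, 53, 67, 91, 111, 116, 124, 131]
  CdoV GCAT/0: at [28, 63, 67, 91, 98, 111, 116, 124, 148] ⇒ [28, 63, 67, 91, 98, 111, 116, 124, 148]

All cut coordinates (distinct, sorted): [2, 18, 28, 36, 42, 53, 63, 67, 75, 82, 91, 98, 104, 111, 116, 124, 131, 142, 148]

Fragments:
  2→18: 16 bp
  18→28: 10 bp
  28→36: 8 bp
  36→42: 6 bp
  42→53: 11 bp
  53→63: 10 bp
  63→67: 4 bp
  67→75: 8 bp
  75→82: 7 bp
  82→91: 9 bp
  91→98: 7 bp
  98→104: 6 bp
  104→111: 7 bp
  111→116: 5 bp
  116→124: 8 bp
  124→131: 7 bp
  131→142: 11 bp
  142→148: 6 bp
  148→2 (wrap): 155-148+2 = 9 bp

[4,5,6,6,6,7,7,7,7,8,8,8,9,9,10,10,11,11,16]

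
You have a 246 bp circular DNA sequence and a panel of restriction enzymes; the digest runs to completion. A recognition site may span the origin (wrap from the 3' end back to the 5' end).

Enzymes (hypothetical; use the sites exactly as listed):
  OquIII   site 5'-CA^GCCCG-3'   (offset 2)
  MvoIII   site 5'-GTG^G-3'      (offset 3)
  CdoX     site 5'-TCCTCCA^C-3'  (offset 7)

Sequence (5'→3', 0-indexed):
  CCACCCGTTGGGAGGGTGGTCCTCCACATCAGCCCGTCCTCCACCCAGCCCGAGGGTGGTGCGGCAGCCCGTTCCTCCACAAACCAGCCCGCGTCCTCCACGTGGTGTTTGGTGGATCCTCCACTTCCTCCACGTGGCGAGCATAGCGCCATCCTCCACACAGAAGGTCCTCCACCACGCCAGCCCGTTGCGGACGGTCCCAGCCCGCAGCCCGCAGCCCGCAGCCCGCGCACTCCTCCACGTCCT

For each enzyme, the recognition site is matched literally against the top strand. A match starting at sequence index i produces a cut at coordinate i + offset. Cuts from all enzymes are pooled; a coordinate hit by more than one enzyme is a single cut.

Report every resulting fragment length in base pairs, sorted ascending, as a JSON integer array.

Site scan:
  OquIII (CAGCCCG, off=2): starts [29, 45, 64, 84, 180, 200, 207, 214, 221] → cuts [31, 47, 66, 86, 182, 202, 209, 216, 223]
  MvoIII (GTGG, off=3): starts [15, 55, 101, 111, 133] → cuts [18, 58, 104, 114, 136]
  CdoX (TCCTCCAC, off=7): starts [19, 36, 72, 93, 116, 125, 151, 167, 233, 242] → cuts [3, 26, 43, 79, 100, 123, 132, 158, 174, 240]

Pooled cuts: [3, 18, 26, 31, 43, 47, 58, 66, 79, 86, 100, 104, 114, 123, 132, 136, 158, 174, 182, 202, 209, 216, 223, 240]

Fragment lengths:
  3→18: 15 bp
  18→26: 8 bp
  26→31: 5 bp
  31→43: 12 bp
  43→47: 4 bp
  47→58: 11 bp
  58→66: 8 bp
  66→79: 13 bp
  79→86: 7 bp
  86→100: 14 bp
  100→104: 4 bp
  104→114: 10 bp
  114→123: 9 bp
  123→132: 9 bp
  132→136: 4 bp
  136→158: 22 bp
  158→174: 16 bp
  174→182: 8 bp
  182→202: 20 bp
  202→209: 7 bp
  209→216: 7 bp
  216→223: 7 bp
  223→240: 17 bp
  240→3 (wrap): 246-240+3 = 9 bp

[4,4,4,5,7,7,7,7,8,8,8,9,9,9,10,11,12,13,14,15,16,17,20,22]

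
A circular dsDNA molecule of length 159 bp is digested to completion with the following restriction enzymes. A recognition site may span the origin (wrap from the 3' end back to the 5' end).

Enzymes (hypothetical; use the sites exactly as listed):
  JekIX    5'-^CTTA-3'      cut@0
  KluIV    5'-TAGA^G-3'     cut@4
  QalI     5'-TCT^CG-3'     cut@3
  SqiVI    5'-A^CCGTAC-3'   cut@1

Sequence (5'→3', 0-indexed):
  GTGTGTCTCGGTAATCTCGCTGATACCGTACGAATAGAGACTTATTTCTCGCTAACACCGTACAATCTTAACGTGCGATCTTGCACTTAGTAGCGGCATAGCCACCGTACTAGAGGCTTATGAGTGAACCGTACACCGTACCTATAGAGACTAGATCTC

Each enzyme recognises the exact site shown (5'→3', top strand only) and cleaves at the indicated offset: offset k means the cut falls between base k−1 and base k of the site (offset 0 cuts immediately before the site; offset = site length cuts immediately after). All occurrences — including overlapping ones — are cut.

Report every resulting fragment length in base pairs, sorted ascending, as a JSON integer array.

[2,2,7,8,8,9,9,9,9,10,10,12,13,13,19,19]

Scan for sites:
  JekIX CTTA/0: at [40, 66, 85, 116] ⇒ [40, 66, 85, 116]
  KluIV TAGAG/4: at [34, 110, 144] ⇒ [38, 114, 148]
  QalI TCTCG/3: at [5, 14, 46, 155] ⇒ [8, 17, 49, 158]
  SqiVI ACCGTAC/1: at [24, 56, 103, 127, 134] ⇒ [25, 57, 104, 128, 135]

All cut coordinates (distinct, sorted): [8, 17, 25, 38, 40, 49, 57, 66, 85, 104, 114, 116, 128, 135, 148, 158]

Fragment lengths:
  8→17: 9 bp
  17→25: 8 bp
  25→38: 13 bp
  38→40: 2 bp
  40→49: 9 bp
  49→57: 8 bp
  57→66: 9 bp
  66→85: 19 bp
  85→104: 19 bp
  104→114: 10 bp
  114→116: 2 bp
  116→128: 12 bp
  128→135: 7 bp
  135→148: 13 bp
  148→158: 10 bp
  158→8 (wrap): 159-158+8 = 9 bp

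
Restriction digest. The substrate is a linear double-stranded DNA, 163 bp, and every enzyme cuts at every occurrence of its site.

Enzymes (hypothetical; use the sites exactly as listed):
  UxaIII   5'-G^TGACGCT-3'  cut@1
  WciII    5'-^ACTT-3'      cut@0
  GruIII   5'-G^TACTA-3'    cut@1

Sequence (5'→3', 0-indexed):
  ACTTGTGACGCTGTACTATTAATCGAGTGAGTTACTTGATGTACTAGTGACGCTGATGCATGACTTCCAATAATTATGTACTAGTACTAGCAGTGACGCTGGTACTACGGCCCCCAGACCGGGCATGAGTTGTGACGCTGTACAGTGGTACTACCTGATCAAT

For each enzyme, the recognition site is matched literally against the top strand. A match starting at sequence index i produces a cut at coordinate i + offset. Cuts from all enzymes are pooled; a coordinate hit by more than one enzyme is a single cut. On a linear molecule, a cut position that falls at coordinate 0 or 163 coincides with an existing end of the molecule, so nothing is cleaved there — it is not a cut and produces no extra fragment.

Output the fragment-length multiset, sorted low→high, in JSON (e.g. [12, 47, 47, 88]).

[5,6,6,8,8,9,9,15,15,16,16,20,30]

Per-enzyme occurrences:
  UxaIII GTGACGCT/1: at [4, 46, 92, 131] ⇒ [5, 47, 93, 132]
  WciII ACTT/0: at [0, 33, 62] ⇒ [33, 62] (position 0 is a terminus of the linear molecule — no cut)
  GruIII GTACTA/1: at [12, 40, 77, 83, 101, 147] ⇒ [13, 41, 78, 84, 102, 148]

All cut coordinates (distinct, sorted): [5, 13, 33, 41, 47, 62, 78, 84, 93, 102, 132, 148]

Fragment lengths:
  [0,5): 5 bp
  [5,13): 8 bp
  [13,33): 20 bp
  [33,41): 8 bp
  [41,47): 6 bp
  [47,62): 15 bp
  [62,78): 16 bp
  [78,84): 6 bp
  [84,93): 9 bp
  [93,102): 9 bp
  [102,132): 30 bp
  [132,148): 16 bp
  [148,163): 15 bp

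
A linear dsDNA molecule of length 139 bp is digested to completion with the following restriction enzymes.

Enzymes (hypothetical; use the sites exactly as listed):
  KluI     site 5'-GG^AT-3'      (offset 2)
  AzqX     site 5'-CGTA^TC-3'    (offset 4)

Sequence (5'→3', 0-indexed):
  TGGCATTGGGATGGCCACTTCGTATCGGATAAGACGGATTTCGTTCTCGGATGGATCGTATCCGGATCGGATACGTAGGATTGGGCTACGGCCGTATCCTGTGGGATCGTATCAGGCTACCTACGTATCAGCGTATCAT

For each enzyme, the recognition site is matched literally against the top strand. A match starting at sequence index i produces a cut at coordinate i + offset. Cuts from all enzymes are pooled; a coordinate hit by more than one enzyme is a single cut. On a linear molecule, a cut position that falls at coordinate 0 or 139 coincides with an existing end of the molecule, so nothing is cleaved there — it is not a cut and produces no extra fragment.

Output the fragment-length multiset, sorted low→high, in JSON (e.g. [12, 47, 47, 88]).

[4,4,4,5,5,6,6,8,9,9,9,10,13,14,16,17]

Site scan:
  KluI GGAT/2: at [8, 26, 35, 48, 52, 63, 68, 77, 103] ⇒ [10, 28, 37, 50, 54, 65, 70, 79, 105]
  AzqX CGTATC/4: at [20, 56, 92, 107, 123, 131] ⇒ [24, 60, 96, 111, 127, 135]

All cut coordinates (distinct, sorted): [10, 24, 28, 37, 50, 54, 60, 65, 70, 79, 96, 105, 111, 127, 135]

Fragments:
  [0,10): 10 bp
  [10,24): 14 bp
  [24,28): 4 bp
  [28,37): 9 bp
  [37,50): 13 bp
  [50,54): 4 bp
  [54,60): 6 bp
  [60,65): 5 bp
  [65,70): 5 bp
  [70,79): 9 bp
  [79,96): 17 bp
  [96,105): 9 bp
  [105,111): 6 bp
  [111,127): 16 bp
  [127,135): 8 bp
  [135,139): 4 bp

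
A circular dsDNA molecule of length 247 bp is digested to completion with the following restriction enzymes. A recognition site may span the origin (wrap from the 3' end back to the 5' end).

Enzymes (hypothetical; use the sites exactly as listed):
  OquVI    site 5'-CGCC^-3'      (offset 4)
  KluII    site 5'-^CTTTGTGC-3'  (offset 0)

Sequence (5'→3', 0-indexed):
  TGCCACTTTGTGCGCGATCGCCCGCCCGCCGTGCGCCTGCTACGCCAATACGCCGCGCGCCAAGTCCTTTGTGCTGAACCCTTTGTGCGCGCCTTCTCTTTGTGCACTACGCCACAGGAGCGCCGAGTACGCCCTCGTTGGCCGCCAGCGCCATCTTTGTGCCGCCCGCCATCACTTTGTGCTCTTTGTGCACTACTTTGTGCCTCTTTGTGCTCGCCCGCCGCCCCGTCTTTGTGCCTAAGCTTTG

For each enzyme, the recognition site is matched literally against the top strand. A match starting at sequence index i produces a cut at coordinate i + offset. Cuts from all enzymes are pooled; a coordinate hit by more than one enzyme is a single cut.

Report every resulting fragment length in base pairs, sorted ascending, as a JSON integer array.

[2,3,4,4,4,4,4,4,4,5,6,7,7,8,9,9,9,10,10,11,12,12,13,13,13,13,14,16,17]

Scan for sites:
  OquVI CGCC/4: at [18, 22, 26, 33, 42, 50, 57, 89, 109, 120, 129, 142, 148, 162, 166, 214, 218, 221] ⇒ [22, 26, 30, 37, 46, 54, 61, 93, 113, 124, 133, 146, 152, 166, 170, 218, 222, 225]
  KluII CTTTGTGC/0: at [5, 66, 80, 97, 154, 174, 183, 195, 205, 229, 242] ⇒ [5, 66, 80, 97, 154, 174, 183, 195, 205, 229, 242]

All cut coordinates (distinct, sorted): [5, 22, 26, 30, 37, 46, 54, 61, 66, 80, 93, 97, 113, 124, 133, 146, 152, 154, 166, 170, 174, 183, 195, 205, 218, 222, 225, 229, 242]

Fragments:
  5→22: 17 bp
  22→26: 4 bp
  26→30: 4 bp
  30→37: 7 bp
  37→46: 9 bp
  46→54: 8 bp
  54→61: 7 bp
  61→66: 5 bp
  66→80: 14 bp
  80→93: 13 bp
  93→97: 4 bp
  97→113: 16 bp
  113→124: 11 bp
  124→133: 9 bp
  133→146: 13 bp
  146→152: 6 bp
  152→154: 2 bp
  154→166: 12 bp
  166→170: 4 bp
  170→174: 4 bp
  174→183: 9 bp
  183→195: 12 bp
  195→205: 10 bp
  205→218: 13 bp
  218→222: 4 bp
  222→225: 3 bp
  225→229: 4 bp
  229→242: 13 bp
  242→5 (wrap): 247-242+5 = 10 bp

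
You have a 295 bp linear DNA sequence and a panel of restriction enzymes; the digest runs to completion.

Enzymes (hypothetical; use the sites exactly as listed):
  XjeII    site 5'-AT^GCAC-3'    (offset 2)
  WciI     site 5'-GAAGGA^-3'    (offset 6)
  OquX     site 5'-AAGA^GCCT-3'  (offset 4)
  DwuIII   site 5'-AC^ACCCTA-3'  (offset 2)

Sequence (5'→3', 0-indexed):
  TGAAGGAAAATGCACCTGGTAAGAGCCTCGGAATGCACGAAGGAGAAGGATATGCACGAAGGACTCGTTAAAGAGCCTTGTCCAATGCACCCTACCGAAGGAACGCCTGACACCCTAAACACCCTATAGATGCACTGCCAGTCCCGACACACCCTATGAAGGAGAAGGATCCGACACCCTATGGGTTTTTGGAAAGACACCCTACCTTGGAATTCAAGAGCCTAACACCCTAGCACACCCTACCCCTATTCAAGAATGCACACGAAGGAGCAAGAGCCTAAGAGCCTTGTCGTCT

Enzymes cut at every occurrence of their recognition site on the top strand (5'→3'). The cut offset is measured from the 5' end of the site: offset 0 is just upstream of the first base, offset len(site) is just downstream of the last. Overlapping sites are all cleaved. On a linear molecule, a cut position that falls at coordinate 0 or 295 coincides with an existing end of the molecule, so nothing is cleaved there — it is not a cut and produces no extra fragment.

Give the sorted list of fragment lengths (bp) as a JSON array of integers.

Per-enzyme occurrences:
  XjeII (ATGCAC, off=2): starts [9, 32, 51, 84, 129, 255] → cuts [11, 34, 53, 86, 131, 257]
  WciI (GAAGGA, off=6): starts [1, 38, 44, 57, 96, 157, 163, 263] → cuts [7, 44, 50, 63, 102, 163, 169, 269]
  OquX (AAGAGCCT, off=4): starts [20, 70, 215, 271, 279] → cuts [24, 74, 219, 275, 283]
  DwuIII (ACACCCTA, off=2): starts [109, 118, 148, 173, 196, 224, 234] → cuts [111, 120, 150, 175, 198, 226, 236]

Pooled cuts: [7, 11, 24, 34, 44, 50, 53, 63, 74, 86, 102, 111, 120, 131, 150, 163, 169, 175, 198, 219, 226, 236, 257, 269, 275, 283]

Fragment lengths:
  [0,7): 7 bp
  [7,11): 4 bp
  [11,24): 13 bp
  [24,34): 10 bp
  [34,44): 10 bp
  [44,50): 6 bp
  [50,53): 3 bp
  [53,63): 10 bp
  [63,74): 11 bp
  [74,86): 12 bp
  [86,102): 16 bp
  [102,111): 9 bp
  [111,120): 9 bp
  [120,131): 11 bp
  [131,150): 19 bp
  [150,163): 13 bp
  [163,169): 6 bp
  [169,175): 6 bp
  [175,198): 23 bp
  [198,219): 21 bp
  [219,226): 7 bp
  [226,236): 10 bp
  [236,257): 21 bp
  [257,269): 12 bp
  [269,275): 6 bp
  [275,283): 8 bp
  [283,295): 12 bp

[3,4,6,6,6,6,7,7,8,9,9,10,10,10,10,11,11,12,12,12,13,13,16,19,21,21,23]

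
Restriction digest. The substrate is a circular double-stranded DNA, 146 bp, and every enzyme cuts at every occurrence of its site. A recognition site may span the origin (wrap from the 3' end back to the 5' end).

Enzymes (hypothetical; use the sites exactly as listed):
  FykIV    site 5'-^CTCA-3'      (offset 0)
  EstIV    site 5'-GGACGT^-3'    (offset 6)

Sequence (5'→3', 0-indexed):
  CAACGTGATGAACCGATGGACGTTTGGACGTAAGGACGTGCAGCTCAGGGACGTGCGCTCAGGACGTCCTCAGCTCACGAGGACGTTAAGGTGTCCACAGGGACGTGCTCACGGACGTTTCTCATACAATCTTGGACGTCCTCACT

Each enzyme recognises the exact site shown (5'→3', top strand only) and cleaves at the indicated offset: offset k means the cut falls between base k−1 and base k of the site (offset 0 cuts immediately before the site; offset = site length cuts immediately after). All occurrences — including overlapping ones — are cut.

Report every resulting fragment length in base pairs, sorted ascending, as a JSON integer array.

[1,1,1,2,3,4,4,5,8,8,10,11,11,13,19,20,25]

Per-enzyme occurrences:
  FykIV CTCA/0: at [43, 57, 68, 73, 107, 120, 140, 144] ⇒ [43, 57, 68, 73, 107, 120, 140, 144]
  EstIV GGACGT/6: at [17, 25, 33, 48, 61, 80, 100, 112, 133] ⇒ [23, 31, 39, 54, 67, 86, 106, 118, 139]

Pooled cuts: [23, 31, 39, 43, 54, 57, 67, 68, 73, 86, 106, 107, 118, 120, 139, 140, 144]

Fragment lengths:
  23→31: 8 bp
  31→39: 8 bp
  39→43: 4 bp
  43→54: 11 bp
  54→57: 3 bp
  57→67: 10 bp
  67→68: 1 bp
  68→73: 5 bp
  73→86: 13 bp
  86→106: 20 bp
  106→107: 1 bp
  107→118: 11 bp
  118→120: 2 bp
  120→139: 19 bp
  139→140: 1 bp
  140→144: 4 bp
  144→23 (wrap): 146-144+23 = 25 bp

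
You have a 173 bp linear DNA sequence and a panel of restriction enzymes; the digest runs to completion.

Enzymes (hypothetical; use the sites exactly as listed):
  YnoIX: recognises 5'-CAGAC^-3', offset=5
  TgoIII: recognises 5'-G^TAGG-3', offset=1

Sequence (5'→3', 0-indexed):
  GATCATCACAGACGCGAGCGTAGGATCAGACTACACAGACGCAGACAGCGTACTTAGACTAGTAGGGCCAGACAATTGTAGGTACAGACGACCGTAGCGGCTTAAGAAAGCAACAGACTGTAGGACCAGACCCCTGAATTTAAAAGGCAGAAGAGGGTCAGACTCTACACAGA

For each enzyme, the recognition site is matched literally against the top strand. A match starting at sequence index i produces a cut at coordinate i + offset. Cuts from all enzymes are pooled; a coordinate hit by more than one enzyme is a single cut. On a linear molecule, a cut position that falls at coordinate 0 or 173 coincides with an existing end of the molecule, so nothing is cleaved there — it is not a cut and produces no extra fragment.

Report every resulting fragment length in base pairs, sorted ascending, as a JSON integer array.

Per-enzyme occurrences:
  YnoIX (CAGAC, off=5): starts [8, 26, 35, 41, 68, 84, 113, 126, 158] → cuts [13, 31, 40, 46, 73, 89, 118, 131, 163]
  TgoIII (GTAGG, off=1): starts [19, 61, 77, 119] → cuts [20, 62, 78, 120]

All cut coordinates (distinct, sorted): [13, 20, 31, 40, 46, 62, 73, 78, 89, 118, 120, 131, 163]

Fragment lengths:
  [0,13): 13 bp
  [13,20): 7 bp
  [20,31): 11 bp
  [31,40): 9 bp
  [40,46): 6 bp
  [46,62): 16 bp
  [62,73): 11 bp
  [73,78): 5 bp
  [78,89): 11 bp
  [89,118): 29 bp
  [118,120): 2 bp
  [120,131): 11 bp
  [131,163): 32 bp
  [163,173): 10 bp

[2,5,6,7,9,10,11,11,11,11,13,16,29,32]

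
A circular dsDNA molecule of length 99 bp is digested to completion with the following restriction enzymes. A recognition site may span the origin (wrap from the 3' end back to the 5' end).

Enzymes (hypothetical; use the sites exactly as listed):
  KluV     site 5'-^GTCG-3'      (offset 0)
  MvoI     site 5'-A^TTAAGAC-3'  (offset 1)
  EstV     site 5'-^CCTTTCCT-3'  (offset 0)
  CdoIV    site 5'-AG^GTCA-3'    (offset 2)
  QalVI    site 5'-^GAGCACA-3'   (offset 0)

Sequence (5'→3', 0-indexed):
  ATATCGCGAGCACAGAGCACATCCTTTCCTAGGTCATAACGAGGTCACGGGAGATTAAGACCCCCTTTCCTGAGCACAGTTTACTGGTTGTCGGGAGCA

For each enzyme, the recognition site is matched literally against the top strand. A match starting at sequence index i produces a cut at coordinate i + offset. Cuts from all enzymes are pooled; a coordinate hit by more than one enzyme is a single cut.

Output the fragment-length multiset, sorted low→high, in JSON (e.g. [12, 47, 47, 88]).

[7,8,8,9,10,11,11,17,18]

Site scan:
  KluV (GTCG, off=0): starts [89] → cuts [89]
  MvoI (ATTAAGAC, off=1): starts [53] → cuts [54]
  EstV (CCTTTCCT, off=0): starts [22, 63] → cuts [22, 63]
  CdoIV (AGGTCA, off=2): starts [30, 41] → cuts [32, 43]
  QalVI (GAGCACA, off=0): starts [7, 14, 71] → cuts [7, 14, 71]

All cut coordinates (distinct, sorted): [7, 14, 22, 32, 43, 54, 63, 71, 89]

Fragments:
  7→14: 7 bp
  14→22: 8 bp
  22→32: 10 bp
  32→43: 11 bp
  43→54: 11 bp
  54→63: 9 bp
  63→71: 8 bp
  71→89: 18 bp
  89→7 (wrap): 99-89+7 = 17 bp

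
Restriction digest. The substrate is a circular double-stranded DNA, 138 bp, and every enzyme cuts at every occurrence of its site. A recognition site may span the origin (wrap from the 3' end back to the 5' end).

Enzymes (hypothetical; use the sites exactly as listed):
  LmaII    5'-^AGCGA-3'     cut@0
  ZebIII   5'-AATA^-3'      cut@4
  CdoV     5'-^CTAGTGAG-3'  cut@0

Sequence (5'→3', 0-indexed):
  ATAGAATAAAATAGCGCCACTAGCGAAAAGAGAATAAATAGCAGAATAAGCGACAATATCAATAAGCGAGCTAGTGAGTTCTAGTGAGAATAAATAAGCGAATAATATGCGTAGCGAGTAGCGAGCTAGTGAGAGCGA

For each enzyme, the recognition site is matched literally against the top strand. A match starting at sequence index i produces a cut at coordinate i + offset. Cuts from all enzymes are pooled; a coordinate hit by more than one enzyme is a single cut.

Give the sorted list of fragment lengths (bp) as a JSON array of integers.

[3,4,4,5,5,5,6,6,6,7,8,8,8,8,8,10,10,12,15]

Per-enzyme occurrences:
  LmaII (AGCGA, off=0): starts [21, 48, 64, 96, 112, 119, 133] → cuts [21, 48, 64, 96, 112, 119, 133]
  ZebIII (AATA, off=4): starts [4, 9, 32, 36, 44, 54, 60, 88, 92, 100, 103, 137] → cuts [3, 8, 13, 36, 40, 48, 58, 64, 92, 96, 104, 107]
  CdoV (CTAGTGAG, off=0): starts [70, 80, 125] → cuts [70, 80, 125]

All cut coordinates (distinct, sorted): [3, 8, 13, 21, 36, 40, 48, 58, 64, 70, 80, 92, 96, 104, 107, 112, 119, 125, 133]

Fragments:
  3→8: 5 bp
  8→13: 5 bp
  13→21: 8 bp
  21→36: 15 bp
  36→40: 4 bp
  40→48: 8 bp
  48→58: 10 bp
  58→64: 6 bp
  64→70: 6 bp
  70→80: 10 bp
  80→92: 12 bp
  92→96: 4 bp
  96→104: 8 bp
  104→107: 3 bp
  107→112: 5 bp
  112→119: 7 bp
  119→125: 6 bp
  125→133: 8 bp
  133→3 (wrap): 138-133+3 = 8 bp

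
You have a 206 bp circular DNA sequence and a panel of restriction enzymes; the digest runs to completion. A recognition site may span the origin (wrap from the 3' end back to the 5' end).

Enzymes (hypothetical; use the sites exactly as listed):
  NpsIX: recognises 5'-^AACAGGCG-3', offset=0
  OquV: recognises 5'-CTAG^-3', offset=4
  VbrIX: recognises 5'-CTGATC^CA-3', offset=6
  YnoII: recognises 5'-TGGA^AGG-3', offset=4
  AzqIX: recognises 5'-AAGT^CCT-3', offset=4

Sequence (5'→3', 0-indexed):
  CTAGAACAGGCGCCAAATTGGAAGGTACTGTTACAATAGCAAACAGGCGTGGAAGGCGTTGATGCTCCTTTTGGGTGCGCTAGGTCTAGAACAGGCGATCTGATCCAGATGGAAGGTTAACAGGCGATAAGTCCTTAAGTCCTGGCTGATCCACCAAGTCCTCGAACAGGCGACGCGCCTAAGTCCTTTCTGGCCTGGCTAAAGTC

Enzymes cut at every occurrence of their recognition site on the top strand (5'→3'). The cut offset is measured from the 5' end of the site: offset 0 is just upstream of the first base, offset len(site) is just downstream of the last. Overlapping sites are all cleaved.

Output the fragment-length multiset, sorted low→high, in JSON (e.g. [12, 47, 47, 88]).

[5,5,5,6,8,8,8,11,12,14,16,18,19,20,21,30]

Site scan:
  NpsIX AACAGGCG/0: at [4, 41, 89, 118, 164] ⇒ [4, 41, 89, 118, 164]
  OquV CTAG/4: at [0, 79, 85] ⇒ [4, 83, 89]
  VbrIX CTGATCCA/6: at [99, 145] ⇒ [105, 151]
  YnoII TGGAAGG/4: at [18, 49, 109] ⇒ [22, 53, 113]
  AzqIX AAGTCCT/4: at [128, 136, 155, 180, 201] ⇒ [132, 140, 159, 184, 205]

All cut coordinates (distinct, sorted): [4, 22, 41, 53, 83, 89, 105, 113, 118, 132, 140, 151, 159, 164, 184, 205]

Fragment lengths:
  4→22: 18 bp
  22→41: 19 bp
  41→53: 12 bp
  53→83: 30 bp
  83→89: 6 bp
  89→105: 16 bp
  105→113: 8 bp
  113→118: 5 bp
  118→132: 14 bp
  132→140: 8 bp
  140→151: 11 bp
  151→159: 8 bp
  159→164: 5 bp
  164→184: 20 bp
  184→205: 21 bp
  205→4 (wrap): 206-205+4 = 5 bp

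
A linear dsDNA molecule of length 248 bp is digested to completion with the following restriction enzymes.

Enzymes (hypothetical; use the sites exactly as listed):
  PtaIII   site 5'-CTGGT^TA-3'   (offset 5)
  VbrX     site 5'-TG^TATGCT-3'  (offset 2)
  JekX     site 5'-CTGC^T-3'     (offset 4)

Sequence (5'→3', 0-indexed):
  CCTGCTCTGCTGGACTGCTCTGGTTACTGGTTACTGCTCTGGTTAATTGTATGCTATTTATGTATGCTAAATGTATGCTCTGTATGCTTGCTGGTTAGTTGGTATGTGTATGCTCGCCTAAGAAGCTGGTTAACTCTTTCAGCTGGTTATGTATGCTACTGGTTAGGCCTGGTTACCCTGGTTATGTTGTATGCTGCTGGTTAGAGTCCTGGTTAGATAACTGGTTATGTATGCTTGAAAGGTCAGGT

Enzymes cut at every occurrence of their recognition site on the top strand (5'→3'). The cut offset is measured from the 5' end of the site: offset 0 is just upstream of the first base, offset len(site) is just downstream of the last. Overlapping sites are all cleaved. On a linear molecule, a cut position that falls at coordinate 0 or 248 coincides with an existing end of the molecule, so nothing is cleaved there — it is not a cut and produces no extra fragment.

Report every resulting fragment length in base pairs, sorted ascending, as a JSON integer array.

[4,4,4,5,5,6,6,6,6,7,7,8,8,9,9,10,11,12,12,12,13,13,13,17,19,22]

Scan for sites:
  PtaIII CTGGTTA/5: at [19, 26, 38, 90, 125, 142, 158, 168, 177, 196, 208, 220] ⇒ [24, 31, 43, 95, 130, 147, 163, 173, 182, 201, 213, 225]
  VbrX TGTATGCT/2: at [47, 60, 71, 80, 106, 149, 187, 227] ⇒ [49, 62, 73, 82, 108, 151, 189, 229]
  JekX CTGCT/4: at [1, 6, 14, 33, 193] ⇒ [5, 10, 18, 37, 197]

Pooled cuts: [5, 10, 18, 24, 31, 37, 43, 49, 62, 73, 82, 95, 108, 130, 147, 151, 163, 173, 182, 189, 197, 201, 213, 225, 229]

Fragments:
  [0,5): 5 bp
  [5,10): 5 bp
  [10,18): 8 bp
  [18,24): 6 bp
  [24,31): 7 bp
  [31,37): 6 bp
  [37,43): 6 bp
  [43,49): 6 bp
  [49,62): 13 bp
  [62,73): 11 bp
  [73,82): 9 bp
  [82,95): 13 bp
  [95,108): 13 bp
  [108,130): 22 bp
  [130,147): 17 bp
  [147,151): 4 bp
  [151,163): 12 bp
  [163,173): 10 bp
  [173,182): 9 bp
  [182,189): 7 bp
  [189,197): 8 bp
  [197,201): 4 bp
  [201,213): 12 bp
  [213,225): 12 bp
  [225,229): 4 bp
  [229,248): 19 bp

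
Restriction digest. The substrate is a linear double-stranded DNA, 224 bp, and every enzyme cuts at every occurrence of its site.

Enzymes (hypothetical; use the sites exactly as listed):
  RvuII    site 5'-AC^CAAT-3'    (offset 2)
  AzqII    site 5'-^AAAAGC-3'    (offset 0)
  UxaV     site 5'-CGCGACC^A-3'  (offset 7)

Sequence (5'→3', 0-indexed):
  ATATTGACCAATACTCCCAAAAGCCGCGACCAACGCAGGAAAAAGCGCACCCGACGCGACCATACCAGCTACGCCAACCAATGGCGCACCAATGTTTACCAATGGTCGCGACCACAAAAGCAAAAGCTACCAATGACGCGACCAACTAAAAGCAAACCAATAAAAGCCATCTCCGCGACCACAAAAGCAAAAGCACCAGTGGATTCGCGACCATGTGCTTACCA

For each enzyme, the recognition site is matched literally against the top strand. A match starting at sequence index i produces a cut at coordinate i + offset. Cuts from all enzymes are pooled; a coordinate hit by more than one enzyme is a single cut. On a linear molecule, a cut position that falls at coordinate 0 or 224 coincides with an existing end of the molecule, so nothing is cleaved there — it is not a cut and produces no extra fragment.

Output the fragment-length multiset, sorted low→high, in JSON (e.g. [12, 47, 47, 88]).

Scan for sites:
  RvuII ACCAAT/2: at [6, 76, 87, 97, 128, 155] ⇒ [8, 78, 89, 99, 130, 157]
  AzqII AAAAGC/0: at [18, 40, 115, 121, 147, 161, 182, 188] ⇒ [18, 40, 115, 121, 147, 161, 182, 188]
  UxaV CGCGACCA/7: at [24, 54, 106, 136, 173, 205] ⇒ [31, 61, 113, 143, 180, 212]

Pooled cuts: [8, 18, 31, 40, 61, 78, 89, 99, 113, 115, 121, 130, 143, 147, 157, 161, 180, 182, 188, 212]

Fragment lengths:
  [0,8): 8 bp
  [8,18): 10 bp
  [18,31): 13 bp
  [31,40): 9 bp
  [40,61): 21 bp
  [61,78): 17 bp
  [78,89): 11 bp
  [89,99): 10 bp
  [99,113): 14 bp
  [113,115): 2 bp
  [115,121): 6 bp
  [121,130): 9 bp
  [130,143): 13 bp
  [143,147): 4 bp
  [147,157): 10 bp
  [157,161): 4 bp
  [161,180): 19 bp
  [180,182): 2 bp
  [182,188): 6 bp
  [188,212): 24 bp
  [212,224): 12 bp

[2,2,4,4,6,6,8,9,9,10,10,10,11,12,13,13,14,17,19,21,24]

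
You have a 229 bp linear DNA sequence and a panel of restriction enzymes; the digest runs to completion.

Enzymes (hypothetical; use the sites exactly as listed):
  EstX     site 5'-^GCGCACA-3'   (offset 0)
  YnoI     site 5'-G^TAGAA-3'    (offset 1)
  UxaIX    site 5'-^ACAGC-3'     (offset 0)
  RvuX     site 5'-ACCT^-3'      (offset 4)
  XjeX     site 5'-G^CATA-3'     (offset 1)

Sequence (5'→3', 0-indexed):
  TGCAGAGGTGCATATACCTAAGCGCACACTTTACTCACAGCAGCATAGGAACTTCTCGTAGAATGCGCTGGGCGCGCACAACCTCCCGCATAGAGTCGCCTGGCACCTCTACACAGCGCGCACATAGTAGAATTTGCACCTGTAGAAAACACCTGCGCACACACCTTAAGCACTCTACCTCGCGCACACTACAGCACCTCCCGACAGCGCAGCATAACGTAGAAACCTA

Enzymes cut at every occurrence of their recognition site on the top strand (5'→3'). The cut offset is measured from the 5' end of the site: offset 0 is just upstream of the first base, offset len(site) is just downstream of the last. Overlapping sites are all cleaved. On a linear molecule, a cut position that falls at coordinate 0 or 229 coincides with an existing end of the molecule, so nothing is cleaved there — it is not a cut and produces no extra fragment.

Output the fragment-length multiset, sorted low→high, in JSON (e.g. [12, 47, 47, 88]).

Per-enzyme occurrences:
  EstX GCGCACA/0: at [21, 73, 117, 154, 181] ⇒ [21, 73, 117, 154, 181]
  YnoI GTAGAA/1: at [57, 126, 141, 218] ⇒ [58, 127, 142, 219]
  UxaIX ACAGC/0: at [36, 112, 190, 203] ⇒ [36, 112, 190, 203]
  RvuX ACCT/4: at [15, 80, 104, 137, 150, 162, 176, 195, 224] ⇒ [19, 84, 108, 141, 154, 166, 180, 199, 228]
  XjeX GCATA/1: at [9, 42, 87, 211] ⇒ [10, 43, 88, 212]

All cut coordinates (distinct, sorted): [10, 19, 21, 36, 43, 58, 73, 84, 88, 108, 112, 117, 127, 141, 142, 154, 166, 180, 181, 190, 199, 203, 212, 219, 228]

Fragment lengths:
  [0,10): 10 bp
  [10,19): 9 bp
  [19,21): 2 bp
  [21,36): 15 bp
  [36,43): 7 bp
  [43,58): 15 bp
  [58,73): 15 bp
  [73,84): 11 bp
  [84,88): 4 bp
  [88,108): 20 bp
  [108,112): 4 bp
  [112,117): 5 bp
  [117,127): 10 bp
  [127,141): 14 bp
  [141,142): 1 bp
  [142,154): 12 bp
  [154,166): 12 bp
  [166,180): 14 bp
  [180,181): 1 bp
  [181,190): 9 bp
  [190,199): 9 bp
  [199,203): 4 bp
  [203,212): 9 bp
  [212,219): 7 bp
  [219,228): 9 bp
  [228,229): 1 bp

[1,1,1,2,4,4,4,5,7,7,9,9,9,9,9,10,10,11,12,12,14,14,15,15,15,20]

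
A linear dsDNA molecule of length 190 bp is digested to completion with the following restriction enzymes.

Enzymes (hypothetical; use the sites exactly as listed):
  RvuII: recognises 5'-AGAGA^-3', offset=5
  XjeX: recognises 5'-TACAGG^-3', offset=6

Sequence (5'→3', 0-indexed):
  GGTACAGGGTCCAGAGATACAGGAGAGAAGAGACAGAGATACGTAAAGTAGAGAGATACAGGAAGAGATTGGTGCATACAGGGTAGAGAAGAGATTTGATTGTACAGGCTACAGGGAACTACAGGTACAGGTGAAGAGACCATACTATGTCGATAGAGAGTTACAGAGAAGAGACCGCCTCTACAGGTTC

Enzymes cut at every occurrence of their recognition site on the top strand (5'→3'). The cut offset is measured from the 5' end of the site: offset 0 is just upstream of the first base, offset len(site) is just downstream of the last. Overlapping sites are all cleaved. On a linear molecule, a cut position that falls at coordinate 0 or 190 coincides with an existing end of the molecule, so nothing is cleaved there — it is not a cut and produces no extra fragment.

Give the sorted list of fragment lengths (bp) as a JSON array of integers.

[2,3,5,5,5,5,6,6,6,6,6,7,7,8,8,9,10,10,13,14,14,15,20]

Site scan:
  RvuII AGAGA/5: at [12, 23, 28, 34, 49, 51, 63, 84, 89, 134, 154, 164, 169] ⇒ [17, 28, 33, 39, 54, 56, 68, 89, 94, 139, 159, 169, 174]
  XjeX TACAGG/6: at [2, 17, 56, 76, 102, 109, 119, 125, 181] ⇒ [8, 23, 62, 82, 108, 115, 125, 131, 187]

All cut coordinates (distinct, sorted): [8, 17, 23, 28, 33, 39, 54, 56, 62, 68, 82, 89, 94, 108, 115, 125, 131, 139, 159, 169, 174, 187]

Fragments:
  [0,8): 8 bp
  [8,17): 9 bp
  [17,23): 6 bp
  [23,28): 5 bp
  [28,33): 5 bp
  [33,39): 6 bp
  [39,54): 15 bp
  [54,56): 2 bp
  [56,62): 6 bp
  [62,68): 6 bp
  [68,82): 14 bp
  [82,89): 7 bp
  [89,94): 5 bp
  [94,108): 14 bp
  [108,115): 7 bp
  [115,125): 10 bp
  [125,131): 6 bp
  [131,139): 8 bp
  [139,159): 20 bp
  [159,169): 10 bp
  [169,174): 5 bp
  [174,187): 13 bp
  [187,190): 3 bp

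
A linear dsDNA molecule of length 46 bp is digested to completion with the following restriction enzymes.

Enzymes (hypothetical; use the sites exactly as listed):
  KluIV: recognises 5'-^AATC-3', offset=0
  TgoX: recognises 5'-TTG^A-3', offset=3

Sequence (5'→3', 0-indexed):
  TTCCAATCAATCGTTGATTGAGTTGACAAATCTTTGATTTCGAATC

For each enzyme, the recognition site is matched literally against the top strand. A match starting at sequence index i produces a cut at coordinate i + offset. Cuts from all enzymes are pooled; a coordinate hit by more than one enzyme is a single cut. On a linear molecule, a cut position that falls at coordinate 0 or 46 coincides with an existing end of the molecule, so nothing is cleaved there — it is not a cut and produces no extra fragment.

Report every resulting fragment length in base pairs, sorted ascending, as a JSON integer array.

[3,4,4,4,4,5,6,8,8]

Site scan:
  KluIV AATC/0: at [4, 8, 28, 42] ⇒ [4, 8, 28, 42]
  TgoX TTGA/3: at [13, 17, 22, 33] ⇒ [16, 20, 25, 36]

All cut coordinates (distinct, sorted): [4, 8, 16, 20, 25, 28, 36, 42]

Fragment lengths:
  [0,4): 4 bp
  [4,8): 4 bp
  [8,16): 8 bp
  [16,20): 4 bp
  [20,25): 5 bp
  [25,28): 3 bp
  [28,36): 8 bp
  [36,42): 6 bp
  [42,46): 4 bp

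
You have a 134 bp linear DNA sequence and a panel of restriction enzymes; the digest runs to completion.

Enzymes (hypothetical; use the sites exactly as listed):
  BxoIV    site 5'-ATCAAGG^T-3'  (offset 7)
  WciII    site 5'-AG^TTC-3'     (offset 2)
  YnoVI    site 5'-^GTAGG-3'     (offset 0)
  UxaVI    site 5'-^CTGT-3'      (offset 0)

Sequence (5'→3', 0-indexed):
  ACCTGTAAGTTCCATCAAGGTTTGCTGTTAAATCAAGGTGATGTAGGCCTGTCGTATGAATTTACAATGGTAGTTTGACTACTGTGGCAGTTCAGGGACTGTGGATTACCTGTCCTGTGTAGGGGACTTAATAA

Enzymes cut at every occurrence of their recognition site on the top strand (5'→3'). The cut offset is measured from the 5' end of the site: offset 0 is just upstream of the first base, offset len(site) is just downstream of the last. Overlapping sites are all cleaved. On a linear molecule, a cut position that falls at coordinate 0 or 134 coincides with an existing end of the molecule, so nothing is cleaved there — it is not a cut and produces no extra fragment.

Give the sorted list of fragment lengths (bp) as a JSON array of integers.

Per-enzyme occurrences:
  BxoIV ATCAAGGT/7: at [13, 31] ⇒ [20, 38]
  WciII AGTTC/2: at [7, 88] ⇒ [9, 90]
  YnoVI GTAGG/0: at [42, 118] ⇒ [42, 118]
  UxaVI CTGT/0: at [2, 24, 48, 81, 98, 109, 114] ⇒ [2, 24, 48, 81, 98, 109, 114]

All cut coordinates (distinct, sorted): [2, 9, 20, 24, 38, 42, 48, 81, 90, 98, 109, 114, 118]

Fragment lengths:
  [0,2): 2 bp
  [2,9): 7 bp
  [9,20): 11 bp
  [20,24): 4 bp
  [24,38): 14 bp
  [38,42): 4 bp
  [42,48): 6 bp
  [48,81): 33 bp
  [81,90): 9 bp
  [90,98): 8 bp
  [98,109): 11 bp
  [109,114): 5 bp
  [114,118): 4 bp
  [118,134): 16 bp

[2,4,4,4,5,6,7,8,9,11,11,14,16,33]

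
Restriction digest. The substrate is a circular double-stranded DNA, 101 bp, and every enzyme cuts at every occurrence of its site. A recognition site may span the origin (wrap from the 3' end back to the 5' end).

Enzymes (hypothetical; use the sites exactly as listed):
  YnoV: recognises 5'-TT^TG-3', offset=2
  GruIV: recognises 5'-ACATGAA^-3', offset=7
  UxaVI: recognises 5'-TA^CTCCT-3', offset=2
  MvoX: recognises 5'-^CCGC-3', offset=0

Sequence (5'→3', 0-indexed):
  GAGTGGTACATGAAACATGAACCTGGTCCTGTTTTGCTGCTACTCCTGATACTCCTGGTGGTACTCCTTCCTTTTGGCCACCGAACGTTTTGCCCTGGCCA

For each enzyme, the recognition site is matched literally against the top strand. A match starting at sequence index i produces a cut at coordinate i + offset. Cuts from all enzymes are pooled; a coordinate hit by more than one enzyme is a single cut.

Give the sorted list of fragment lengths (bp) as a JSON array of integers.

Site scan:
  YnoV TTTG/2: at [32, 72, 88] ⇒ [34, 74, 90]
  GruIV ACATGAA/7: at [7, 14] ⇒ [14, 21]
  UxaVI TACTCCT/2: at [40, 49, 61] ⇒ [42, 51, 63]
  MvoX (CCGC, off=0): no sites

All cut coordinates (distinct, sorted): [14, 21, 34, 42, 51, 63, 74, 90]

Fragments:
  14→21: 7 bp
  21→34: 13 bp
  34→42: 8 bp
  42→51: 9 bp
  51→63: 12 bp
  63→74: 11 bp
  74→90: 16 bp
  90→14 (wrap): 101-90+14 = 25 bp

[7,8,9,11,12,13,16,25]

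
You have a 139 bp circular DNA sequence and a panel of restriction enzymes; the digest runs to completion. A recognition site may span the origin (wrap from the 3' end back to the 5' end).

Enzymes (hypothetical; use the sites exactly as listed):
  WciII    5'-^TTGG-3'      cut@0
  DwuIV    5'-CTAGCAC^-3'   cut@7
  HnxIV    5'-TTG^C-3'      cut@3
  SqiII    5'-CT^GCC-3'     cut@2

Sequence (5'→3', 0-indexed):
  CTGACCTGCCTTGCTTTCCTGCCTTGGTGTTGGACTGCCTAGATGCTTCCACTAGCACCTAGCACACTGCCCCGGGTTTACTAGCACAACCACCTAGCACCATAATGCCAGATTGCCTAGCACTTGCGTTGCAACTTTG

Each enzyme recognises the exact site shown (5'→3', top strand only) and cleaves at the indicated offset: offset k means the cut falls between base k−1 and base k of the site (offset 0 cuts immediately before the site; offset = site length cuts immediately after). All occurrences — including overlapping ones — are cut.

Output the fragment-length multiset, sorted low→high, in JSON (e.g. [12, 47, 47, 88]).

[3,3,3,5,6,6,7,7,7,7,8,8,13,15,19,22]

Scan for sites:
  WciII (TTGG, off=0): starts [23, 29] → cuts [23, 29]
  DwuIV (CTAGCAC, off=7): starts [51, 58, 80, 93, 116] → cuts [58, 65, 87, 100, 123]
  HnxIV (TTGC, off=3): starts [10, 112, 123, 128, 136] → cuts [0, 13, 115, 126, 131]
  SqiII (CTGCC, off=2): starts [5, 18, 34, 66] → cuts [7, 20, 36, 68]

All cut coordinates (distinct, sorted): [0, 7, 13, 20, 23, 29, 36, 58, 65, 68, 87, 100, 115, 123, 126, 131]

Fragments:
  0→7: 7 bp
  7→13: 6 bp
  13→20: 7 bp
  20→23: 3 bp
  23→29: 6 bp
  29→36: 7 bp
  36→58: 22 bp
  58→65: 7 bp
  65→68: 3 bp
  68→87: 19 bp
  87→100: 13 bp
  100→115: 15 bp
  115→123: 8 bp
  123→126: 3 bp
  126→131: 5 bp
  131→0 (wrap): 139-131+0 = 8 bp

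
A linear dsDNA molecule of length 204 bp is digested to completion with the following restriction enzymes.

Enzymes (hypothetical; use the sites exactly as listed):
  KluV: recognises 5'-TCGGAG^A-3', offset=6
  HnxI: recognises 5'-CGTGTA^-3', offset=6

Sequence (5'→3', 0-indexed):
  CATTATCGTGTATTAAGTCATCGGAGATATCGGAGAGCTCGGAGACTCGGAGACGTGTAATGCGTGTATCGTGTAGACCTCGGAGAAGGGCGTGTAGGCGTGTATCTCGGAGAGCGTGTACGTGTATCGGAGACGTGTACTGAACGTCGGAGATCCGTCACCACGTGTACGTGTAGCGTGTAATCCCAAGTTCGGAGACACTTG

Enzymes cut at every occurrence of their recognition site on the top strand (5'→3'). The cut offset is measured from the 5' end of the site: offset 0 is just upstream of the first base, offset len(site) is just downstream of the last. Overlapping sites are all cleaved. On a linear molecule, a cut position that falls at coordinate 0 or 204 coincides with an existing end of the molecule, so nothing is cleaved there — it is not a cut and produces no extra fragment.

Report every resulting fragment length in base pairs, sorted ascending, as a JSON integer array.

Site scan:
  KluV TCGGAGA/6: at [20, 29, 38, 46, 79, 106, 126, 146, 191] ⇒ [26, 35, 44, 52, 85, 112, 132, 152, 197]
  HnxI CGTGTA/6: at [6, 53, 62, 69, 90, 98, 114, 120, 133, 163, 169, 176] ⇒ [12, 59, 68, 75, 96, 104, 120, 126, 139, 169, 175, 182]

All cut coordinates (distinct, sorted): [12, 26, 35, 44, 52, 59, 68, 75, 85, 96, 104, 112, 120, 126, 132, 139, 152, 169, 175, 182, 197]

Fragment lengths:
  [0,12): 12 bp
  [12,26): 14 bp
  [26,35): 9 bp
  [35,44): 9 bp
  [44,52): 8 bp
  [52,59): 7 bp
  [59,68): 9 bp
  [68,75): 7 bp
  [75,85): 10 bp
  [85,96): 11 bp
  [96,104): 8 bp
  [104,112): 8 bp
  [112,120): 8 bp
  [120,126): 6 bp
  [126,132): 6 bp
  [132,139): 7 bp
  [139,152): 13 bp
  [152,169): 17 bp
  [169,175): 6 bp
  [175,182): 7 bp
  [182,197): 15 bp
  [197,204): 7 bp

[6,6,6,7,7,7,7,7,8,8,8,8,9,9,9,10,11,12,13,14,15,17]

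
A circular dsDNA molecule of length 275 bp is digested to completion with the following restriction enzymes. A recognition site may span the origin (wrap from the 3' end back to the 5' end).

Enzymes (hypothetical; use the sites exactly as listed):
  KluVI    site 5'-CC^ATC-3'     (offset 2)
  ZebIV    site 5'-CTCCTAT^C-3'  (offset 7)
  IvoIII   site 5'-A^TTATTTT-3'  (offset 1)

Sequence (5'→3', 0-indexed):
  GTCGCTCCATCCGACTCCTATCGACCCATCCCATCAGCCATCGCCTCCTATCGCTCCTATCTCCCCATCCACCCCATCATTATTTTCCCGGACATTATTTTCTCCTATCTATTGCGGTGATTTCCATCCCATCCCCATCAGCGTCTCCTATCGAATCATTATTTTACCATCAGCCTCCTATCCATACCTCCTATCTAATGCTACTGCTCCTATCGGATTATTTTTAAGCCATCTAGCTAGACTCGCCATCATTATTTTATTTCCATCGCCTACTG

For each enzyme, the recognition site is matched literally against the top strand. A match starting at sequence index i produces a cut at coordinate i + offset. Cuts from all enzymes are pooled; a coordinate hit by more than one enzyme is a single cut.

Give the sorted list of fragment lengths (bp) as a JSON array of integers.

Site scan:
  KluVI (CCATC, off=2): starts [6, 25, 30, 37, 64, 73, 123, 128, 134, 166, 228, 245, 262] → cuts [8, 27, 32, 39, 66, 75, 125, 130, 136, 168, 230, 247, 264]
  ZebIV (CTCCTATC, off=7): starts [14, 44, 53, 101, 144, 174, 187, 206] → cuts [21, 51, 60, 108, 151, 181, 194, 213]
  IvoIII (ATTATTTT, off=1): starts [78, 93, 157, 216, 250] → cuts [79, 94, 158, 217, 251]

Pooled cuts: [8, 21, 27, 32, 39, 51, 60, 66, 75, 79, 94, 108, 125, 130, 136, 151, 158, 168, 181, 194, 213, 217, 230, 247, 251, 264]

Fragments:
  8→21: 13 bp
  21→27: 6 bp
  27→32: 5 bp
  32→39: 7 bp
  39→51: 12 bp
  51→60: 9 bp
  60→66: 6 bp
  66→75: 9 bp
  75→79: 4 bp
  79→94: 15 bp
  94→108: 14 bp
  108→125: 17 bp
  125→130: 5 bp
  130→136: 6 bp
  136→151: 15 bp
  151→158: 7 bp
  158→168: 10 bp
  168→181: 13 bp
  181→194: 13 bp
  194→213: 19 bp
  213→217: 4 bp
  217→230: 13 bp
  230→247: 17 bp
  247→251: 4 bp
  251→264: 13 bp
  264→8 (wrap): 275-264+8 = 19 bp

[4,4,4,5,5,6,6,6,7,7,9,9,10,12,13,13,13,13,13,14,15,15,17,17,19,19]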